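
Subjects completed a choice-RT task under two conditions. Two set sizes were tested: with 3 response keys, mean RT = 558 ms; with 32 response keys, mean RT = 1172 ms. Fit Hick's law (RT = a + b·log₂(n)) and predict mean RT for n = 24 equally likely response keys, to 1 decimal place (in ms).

With log₂ n on the abscissa the relation is linear; from the two conditions:
  b = (1172 − 558) / (log₂ 32 − log₂ 3) = 614 / (5 − 1.5850) = 179.793 ms/bit
  a = 558 − 179.793 × 1.5850 = 273.035 ms
Then RT(24) = 273.035 + 179.793 × log₂ 24 = 273.035 + 179.793 × 4.5850 ≈ 1097.379 ms.

1097.4 ms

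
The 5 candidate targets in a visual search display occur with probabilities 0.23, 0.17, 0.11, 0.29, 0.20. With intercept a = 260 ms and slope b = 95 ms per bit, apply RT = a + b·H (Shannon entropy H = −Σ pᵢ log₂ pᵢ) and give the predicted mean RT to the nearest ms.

474 ms

Entropy contributions −pᵢ log₂ pᵢ: 0.4877, 0.4346, 0.3503, 0.5179, 0.4644; sum H = 2.2548 bits.
RT = a + bH = 260 + 95·2.2548 = 474.21 ms.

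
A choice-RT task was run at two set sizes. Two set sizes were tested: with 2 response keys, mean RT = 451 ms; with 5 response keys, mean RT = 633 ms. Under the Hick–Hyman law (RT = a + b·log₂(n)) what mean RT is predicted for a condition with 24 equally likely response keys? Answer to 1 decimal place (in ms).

944.6 ms

RT is linear in log₂ n, so two points fix the line:
  b = (633 − 451) / (log₂ 5 − log₂ 2) = 182 / (2.3219 − 1) = 137.678 ms/bit
  a = 451 − 137.678 × 1 = 313.322 ms
Then RT(24) = 313.322 + 137.678 × log₂ 24 = 313.322 + 137.678 × 4.5850 ≈ 944.569 ms.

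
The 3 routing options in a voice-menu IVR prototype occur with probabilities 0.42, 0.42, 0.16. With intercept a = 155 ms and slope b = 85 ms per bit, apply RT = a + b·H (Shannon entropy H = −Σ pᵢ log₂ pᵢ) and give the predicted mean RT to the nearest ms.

Entropy contributions −pᵢ log₂ pᵢ: 0.5256, 0.5256, 0.4230; sum H = 1.4743 bits.
RT = a + bH = 155 + 85·1.4743 = 280.32 ms.

280 ms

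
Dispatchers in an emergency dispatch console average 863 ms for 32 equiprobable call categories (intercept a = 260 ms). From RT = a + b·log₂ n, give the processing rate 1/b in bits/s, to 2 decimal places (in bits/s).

8.29 bits/s

Choice component = 863 − 260 = 603 ms over log₂(32) = 5 bits.
b = 603 / 5 = 120.600 ms/bit, so 1/b = 8.292 bits/s.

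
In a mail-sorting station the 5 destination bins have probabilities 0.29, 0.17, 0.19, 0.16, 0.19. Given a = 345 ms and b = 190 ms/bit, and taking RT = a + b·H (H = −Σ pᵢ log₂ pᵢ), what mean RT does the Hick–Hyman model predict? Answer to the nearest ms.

H = 0.29·log₂(1/0.29) + 0.17·log₂(1/0.17) + 0.19·log₂(1/0.19) + 0.16·log₂(1/0.16) + 0.19·log₂(1/0.19) = 2.2860 bits.
RT = 345 + 190 × 2.2860 = 779.33 ms.

779 ms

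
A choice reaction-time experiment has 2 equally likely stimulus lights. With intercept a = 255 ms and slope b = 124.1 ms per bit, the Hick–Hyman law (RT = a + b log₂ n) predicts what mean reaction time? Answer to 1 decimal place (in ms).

379.1 ms

log₂(2) = 1 bits, so RT = 255 + 124.1 × 1 ≈ 379.100 ms.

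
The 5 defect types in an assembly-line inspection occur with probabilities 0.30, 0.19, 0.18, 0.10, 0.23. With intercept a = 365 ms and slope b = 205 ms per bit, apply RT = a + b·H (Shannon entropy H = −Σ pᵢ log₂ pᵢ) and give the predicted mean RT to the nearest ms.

H = 0.30·log₂(1/0.30) + 0.19·log₂(1/0.19) + 0.18·log₂(1/0.18) + 0.10·log₂(1/0.10) + 0.23·log₂(1/0.23) = 2.2415 bits.
RT = 365 + 205 × 2.2415 = 824.50 ms.

825 ms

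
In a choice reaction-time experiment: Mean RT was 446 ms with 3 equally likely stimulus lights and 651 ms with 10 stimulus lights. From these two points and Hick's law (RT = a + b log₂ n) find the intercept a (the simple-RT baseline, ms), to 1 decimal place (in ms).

b = (RT₂ − RT₁)/(log₂ n₂ − log₂ n₁) = (651 − 446)/(3.3219 − 1.5850) = 118.022 ms/bit.
a = RT₁ − b·log₂ n₁ = 446 − 118.022 × 1.5850 = 258.940 ms.

258.9 ms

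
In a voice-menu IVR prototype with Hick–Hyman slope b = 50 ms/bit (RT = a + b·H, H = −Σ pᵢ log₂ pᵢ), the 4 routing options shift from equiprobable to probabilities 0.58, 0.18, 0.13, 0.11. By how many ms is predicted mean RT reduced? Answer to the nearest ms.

The RT saving is b·ΔH. Equiprobable H₀ = log₂(4) = 2.0000 bits; with the given probabilities H = 1.6340 bits.
b·(H₀ − H) = 50 × (2.0000 − 1.6340) = 18.30 ms.

18 ms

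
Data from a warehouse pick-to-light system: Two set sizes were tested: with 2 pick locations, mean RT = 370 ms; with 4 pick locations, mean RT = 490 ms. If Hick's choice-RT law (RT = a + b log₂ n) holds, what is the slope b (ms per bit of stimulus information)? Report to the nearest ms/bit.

120 ms/bit

The slope on a log₂ axis is (490 − 370) / (2 − 1) = 120 ms/bit.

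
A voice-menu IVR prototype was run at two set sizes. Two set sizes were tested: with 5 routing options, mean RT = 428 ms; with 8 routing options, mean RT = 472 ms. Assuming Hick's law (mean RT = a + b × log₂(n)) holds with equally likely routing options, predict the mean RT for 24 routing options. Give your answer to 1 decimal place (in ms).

RT is linear in log₂ n, so two points fix the line:
  b = (472 − 428) / (log₂ 8 − log₂ 5) = 44 / (3 − 2.3219) = 64.890 ms/bit
  a = 428 − 64.890 × 2.3219 = 277.330 ms
Then RT(24) = 277.330 + 64.890 × log₂ 24 = 277.330 + 64.890 × 4.5850 ≈ 574.848 ms.

574.8 ms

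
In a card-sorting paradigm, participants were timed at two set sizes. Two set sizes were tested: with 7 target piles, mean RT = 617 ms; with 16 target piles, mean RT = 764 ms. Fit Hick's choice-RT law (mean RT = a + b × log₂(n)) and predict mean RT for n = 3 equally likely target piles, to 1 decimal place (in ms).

Solve the two-equation system in a and b:
  b = (764 − 617) / (log₂ 16 − log₂ 7) = 147 / (4 − 2.8074) = 123.255 ms/bit
  a = 617 − 123.255 × 2.8074 = 270.978 ms
Then RT(3) = 270.978 + 123.255 × log₂ 3 = 270.978 + 123.255 × 1.5850 ≈ 466.333 ms.

466.3 ms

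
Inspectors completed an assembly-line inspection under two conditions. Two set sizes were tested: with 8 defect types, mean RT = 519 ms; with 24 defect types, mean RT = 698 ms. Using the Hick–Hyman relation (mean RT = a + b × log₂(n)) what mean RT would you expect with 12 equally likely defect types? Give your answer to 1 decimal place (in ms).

585.1 ms

With log₂ n on the abscissa the relation is linear; from the two conditions:
  b = (698 − 519) / (log₂ 24 − log₂ 8) = 179 / (4.5850 − 3) = 112.936 ms/bit
  a = 519 − 112.936 × 3 = 180.191 ms
Then RT(12) = 180.191 + 112.936 × log₂ 12 = 180.191 + 112.936 × 3.5850 ≈ 585.064 ms.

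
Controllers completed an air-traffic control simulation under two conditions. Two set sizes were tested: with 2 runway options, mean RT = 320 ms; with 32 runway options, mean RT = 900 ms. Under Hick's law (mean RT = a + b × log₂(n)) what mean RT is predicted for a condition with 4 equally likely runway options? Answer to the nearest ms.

Fit slope and intercept:
  b = (900 − 320) / (log₂ 32 − log₂ 2) = 580 / (5 − 1) = 145 ms/bit
  a = 320 − 145 × 1 = 175 ms
Then RT(4) = 175 + 145 × log₂ 4 = 175 + 145 × 2 ≈ 465.000 ms.

465 ms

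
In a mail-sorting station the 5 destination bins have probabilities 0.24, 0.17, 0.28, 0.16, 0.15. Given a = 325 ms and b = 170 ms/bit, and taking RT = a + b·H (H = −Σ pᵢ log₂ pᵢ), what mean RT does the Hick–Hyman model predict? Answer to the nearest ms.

Entropy contributions −pᵢ log₂ pᵢ: 0.4941, 0.4346, 0.5142, 0.4230, 0.4105; sum H = 2.2765 bits.
RT = a + bH = 325 + 170·2.2765 = 712.01 ms.

712 ms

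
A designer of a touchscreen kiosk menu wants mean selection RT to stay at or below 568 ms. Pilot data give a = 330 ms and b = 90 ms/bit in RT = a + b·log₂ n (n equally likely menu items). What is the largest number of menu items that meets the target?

6

Information budget: (568 − 330)/90 = 2.6444 bits, so n ≤ 2^2.6444 = 6.253 → at most 6.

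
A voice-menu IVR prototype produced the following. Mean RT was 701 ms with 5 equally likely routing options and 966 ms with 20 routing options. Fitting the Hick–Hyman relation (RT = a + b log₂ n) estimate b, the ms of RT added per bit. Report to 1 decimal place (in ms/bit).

b = (RT₂ − RT₁)/(log₂ n₂ − log₂ n₁) = (966 − 701)/(4.3219 − 2.3219) = 132.500 ms/bit.

132.5 ms/bit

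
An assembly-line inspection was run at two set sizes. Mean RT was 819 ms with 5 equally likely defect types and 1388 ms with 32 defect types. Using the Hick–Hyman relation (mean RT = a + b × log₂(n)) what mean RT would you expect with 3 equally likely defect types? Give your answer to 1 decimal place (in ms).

Fit slope and intercept:
  b = (1388 − 819) / (log₂ 32 − log₂ 5) = 569 / (5 − 2.3219) = 212.466 ms/bit
  a = 819 − 212.466 × 2.3219 = 325.669 ms
Then RT(3) = 325.669 + 212.466 × log₂ 3 = 325.669 + 212.466 × 1.5850 ≈ 662.420 ms.

662.4 ms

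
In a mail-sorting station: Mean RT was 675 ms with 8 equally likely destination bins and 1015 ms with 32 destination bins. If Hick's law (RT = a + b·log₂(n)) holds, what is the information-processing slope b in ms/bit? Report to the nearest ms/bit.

170 ms/bit

The slope on a log₂ axis is (1015 − 675) / (5 − 3) = 170 ms/bit.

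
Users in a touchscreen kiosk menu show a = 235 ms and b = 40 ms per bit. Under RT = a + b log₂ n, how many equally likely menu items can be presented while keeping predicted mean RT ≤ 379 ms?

12

Set 235 + 40·log₂ n ≤ 379 → log₂ n ≤ (379 − 235)/40 = 3.6000.
So n ≤ 2^3.6000 = 12.126; the largest integer n is 12.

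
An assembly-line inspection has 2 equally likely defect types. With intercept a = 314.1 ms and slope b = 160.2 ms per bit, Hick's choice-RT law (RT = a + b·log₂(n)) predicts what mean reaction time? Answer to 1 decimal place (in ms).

474.3 ms

log₂(2) = 1 bits, so RT = 314.1 + 160.2 × 1 ≈ 474.300 ms.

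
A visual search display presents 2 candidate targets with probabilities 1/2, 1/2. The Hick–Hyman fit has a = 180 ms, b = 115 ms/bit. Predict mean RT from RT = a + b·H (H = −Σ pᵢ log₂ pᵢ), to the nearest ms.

295 ms

Each term −pᵢ log₂ pᵢ: 0.5·1 + 0.5·1; summed, H = 1.000 bits.
Mean RT = a + bH = 180 + 115·1.000 = 295.00 ms.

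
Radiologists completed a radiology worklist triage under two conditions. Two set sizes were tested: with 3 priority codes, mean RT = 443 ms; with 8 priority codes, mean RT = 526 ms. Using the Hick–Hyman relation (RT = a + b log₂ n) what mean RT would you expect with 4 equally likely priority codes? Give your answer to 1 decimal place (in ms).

Solve the two-equation system in a and b:
  b = (526 − 443) / (log₂ 8 − log₂ 3) = 83 / (3 − 1.5850) = 58.656 ms/bit
  a = 443 − 58.656 × 1.5850 = 350.033 ms
Then RT(4) = 350.033 + 58.656 × log₂ 4 = 350.033 + 58.656 × 2 ≈ 467.344 ms.

467.3 ms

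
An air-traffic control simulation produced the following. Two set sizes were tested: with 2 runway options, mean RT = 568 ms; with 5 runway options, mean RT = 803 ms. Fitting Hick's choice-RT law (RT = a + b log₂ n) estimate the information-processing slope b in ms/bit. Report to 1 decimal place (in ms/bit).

177.8 ms/bit

The slope on a log₂ axis is (803 − 568) / (2.3219 − 1) = 177.771 ms/bit.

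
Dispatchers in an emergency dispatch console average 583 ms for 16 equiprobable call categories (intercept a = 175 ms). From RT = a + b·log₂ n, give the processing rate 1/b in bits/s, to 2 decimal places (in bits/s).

9.80 bits/s

Choice component = 583 − 175 = 408 ms over log₂(16) = 4 bits.
b = 408 / 4 = 102.000 ms/bit, so 1/b = 9.804 bits/s.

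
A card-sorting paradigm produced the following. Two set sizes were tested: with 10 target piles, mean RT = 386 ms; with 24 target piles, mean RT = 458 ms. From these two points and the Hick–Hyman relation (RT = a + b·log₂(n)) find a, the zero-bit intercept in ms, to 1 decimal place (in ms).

196.6 ms

The slope on a log₂ axis is (458 − 386) / (4.5850 − 3.3219) = 57.006 ms/bit.
Intercept: a = 386 − 57.006·log₂(10) = 196.632 ms.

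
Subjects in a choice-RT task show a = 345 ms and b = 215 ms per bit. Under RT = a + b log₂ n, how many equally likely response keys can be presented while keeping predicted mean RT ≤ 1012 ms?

215·log₂ n ≤ 1012 − 345 = 667, giving log₂ n ≤ 3.1023 and n ≤ 8.588. The largest whole number is 8.

8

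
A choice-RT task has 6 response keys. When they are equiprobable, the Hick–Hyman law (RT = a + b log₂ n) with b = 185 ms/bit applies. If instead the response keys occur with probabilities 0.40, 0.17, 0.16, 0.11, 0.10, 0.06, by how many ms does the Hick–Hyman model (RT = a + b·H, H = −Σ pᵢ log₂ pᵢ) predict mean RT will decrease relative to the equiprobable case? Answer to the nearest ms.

Equiprobable entropy H₀ = log₂ 6 = 2.5850 bits.
Skewed entropy H = −Σ pᵢ log₂ pᵢ = 2.3124 bits.
ΔRT = b·(H₀ − H) = 185 × 0.2726 = 50.43 ms.

50 ms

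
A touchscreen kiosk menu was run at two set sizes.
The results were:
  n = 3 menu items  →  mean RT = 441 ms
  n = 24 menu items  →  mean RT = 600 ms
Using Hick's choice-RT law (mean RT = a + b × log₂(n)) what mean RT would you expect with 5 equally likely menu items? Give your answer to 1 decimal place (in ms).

480.1 ms

Fit slope and intercept:
  b = (600 − 441) / (log₂ 24 − log₂ 3) = 159 / (4.5850 − 1.5850) = 53.000 ms/bit
  a = 441 − 53.000 × 1.5850 = 356.997 ms
Then RT(5) = 356.997 + 53.000 × log₂ 5 = 356.997 + 53.000 × 2.3219 ≈ 480.059 ms.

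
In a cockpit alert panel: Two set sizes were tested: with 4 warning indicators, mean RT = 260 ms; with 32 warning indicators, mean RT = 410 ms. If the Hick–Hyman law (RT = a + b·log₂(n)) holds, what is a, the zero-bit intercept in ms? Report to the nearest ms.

The slope on a log₂ axis is (410 − 260) / (5 − 2) = 50 ms/bit.
a = RT₁ − b·log₂ n₁ = 260 − 50 × 2 = 160.000 ms.

160 ms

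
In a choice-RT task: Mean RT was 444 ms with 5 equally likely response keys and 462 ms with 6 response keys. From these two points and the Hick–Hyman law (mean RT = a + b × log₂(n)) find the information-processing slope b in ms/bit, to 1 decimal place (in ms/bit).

68.4 ms/bit

The slope on a log₂ axis is (462 − 444) / (2.5850 − 2.3219) = 68.432 ms/bit.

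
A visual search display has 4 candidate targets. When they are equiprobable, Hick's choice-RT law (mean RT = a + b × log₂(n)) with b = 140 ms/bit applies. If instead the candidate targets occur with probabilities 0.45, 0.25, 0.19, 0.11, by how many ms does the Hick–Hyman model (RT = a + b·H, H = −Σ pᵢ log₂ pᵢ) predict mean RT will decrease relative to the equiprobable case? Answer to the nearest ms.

25 ms

Equiprobable entropy H₀ = log₂ 4 = 2.0000 bits.
Skewed entropy H = −Σ pᵢ log₂ pᵢ = 1.8239 bits.
ΔRT = b·(H₀ − H) = 140 × 0.1761 = 24.65 ms.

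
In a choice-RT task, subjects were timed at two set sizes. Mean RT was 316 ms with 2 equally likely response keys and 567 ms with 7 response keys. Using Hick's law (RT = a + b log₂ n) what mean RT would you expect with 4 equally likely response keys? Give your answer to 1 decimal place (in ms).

Fit slope and intercept:
  b = (567 − 316) / (log₂ 7 − log₂ 2) = 251 / (2.8074 − 1) = 138.877 ms/bit
  a = 316 − 138.877 × 1 = 177.123 ms
Then RT(4) = 177.123 + 138.877 × log₂ 4 = 177.123 + 138.877 × 2 ≈ 454.877 ms.

454.9 ms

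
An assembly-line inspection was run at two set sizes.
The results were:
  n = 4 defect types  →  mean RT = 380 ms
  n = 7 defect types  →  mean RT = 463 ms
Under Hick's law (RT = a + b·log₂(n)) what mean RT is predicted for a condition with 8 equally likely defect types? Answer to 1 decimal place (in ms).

RT is linear in log₂ n, so two points fix the line:
  b = (463 − 380) / (log₂ 7 − log₂ 4) = 83 / (2.8074 − 2) = 102.805 ms/bit
  a = 380 − 102.805 × 2 = 174.390 ms
Then RT(8) = 174.390 + 102.805 × log₂ 8 = 174.390 + 102.805 × 3 ≈ 482.805 ms.

482.8 ms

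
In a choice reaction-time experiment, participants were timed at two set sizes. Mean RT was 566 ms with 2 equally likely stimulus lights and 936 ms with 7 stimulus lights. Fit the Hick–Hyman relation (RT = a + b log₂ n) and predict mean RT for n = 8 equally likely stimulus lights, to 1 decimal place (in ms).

975.4 ms

RT is linear in log₂ n, so two points fix the line:
  b = (936 − 566) / (log₂ 7 − log₂ 2) = 370 / (2.8074 − 1) = 204.719 ms/bit
  a = 566 − 204.719 × 1 = 361.281 ms
Then RT(8) = 361.281 + 204.719 × log₂ 8 = 361.281 + 204.719 × 3 ≈ 975.438 ms.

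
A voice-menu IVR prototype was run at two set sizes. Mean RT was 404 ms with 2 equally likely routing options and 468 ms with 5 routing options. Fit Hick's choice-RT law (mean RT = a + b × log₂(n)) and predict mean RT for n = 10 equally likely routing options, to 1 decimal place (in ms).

Solve the two-equation system in a and b:
  b = (468 − 404) / (log₂ 5 − log₂ 2) = 64 / (2.3219 − 1) = 48.414 ms/bit
  a = 404 − 48.414 × 1 = 355.586 ms
Then RT(10) = 355.586 + 48.414 × log₂ 10 = 355.586 + 48.414 × 3.3219 ≈ 516.414 ms.

516.4 ms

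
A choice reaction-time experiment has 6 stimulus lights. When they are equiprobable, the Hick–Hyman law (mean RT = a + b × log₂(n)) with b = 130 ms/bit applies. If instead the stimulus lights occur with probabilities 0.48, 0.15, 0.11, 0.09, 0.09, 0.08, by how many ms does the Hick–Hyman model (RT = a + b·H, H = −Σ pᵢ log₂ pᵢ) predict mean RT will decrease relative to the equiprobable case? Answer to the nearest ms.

52 ms

The RT saving is b·ΔH. Equiprobable H₀ = log₂(6) = 2.5850 bits; with the given probabilities H = 2.1859 bits.
b·(H₀ − H) = 130 × (2.5850 − 2.1859) = 51.88 ms.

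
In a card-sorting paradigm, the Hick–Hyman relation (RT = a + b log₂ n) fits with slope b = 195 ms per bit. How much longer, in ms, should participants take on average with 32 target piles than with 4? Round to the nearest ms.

The intercept a cancels: ΔRT = b·(log₂ n₂ − log₂ n₁) = b·log₂(n₂/n₁).
log₂(32) − log₂(4) = log₂(32/4) = log₂(8) = 3.
ΔRT = 195 × 3.0000 = 585.000 ms.

585 ms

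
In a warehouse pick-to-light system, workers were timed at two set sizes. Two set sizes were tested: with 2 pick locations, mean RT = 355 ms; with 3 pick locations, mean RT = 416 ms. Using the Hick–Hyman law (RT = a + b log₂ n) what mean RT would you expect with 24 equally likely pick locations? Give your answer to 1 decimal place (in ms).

Solve the two-equation system in a and b:
  b = (416 − 355) / (log₂ 3 − log₂ 2) = 61 / (1.5850 − 1) = 104.280 ms/bit
  a = 355 − 104.280 × 1 = 250.720 ms
Then RT(24) = 250.720 + 104.280 × log₂ 24 = 250.720 + 104.280 × 4.5850 ≈ 728.841 ms.

728.8 ms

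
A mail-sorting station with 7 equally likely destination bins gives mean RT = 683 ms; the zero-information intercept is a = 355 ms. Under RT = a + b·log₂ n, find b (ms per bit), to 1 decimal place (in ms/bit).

116.8 ms/bit

log₂(7) = 2.8074 bits.
b = (RT − a)/log₂ n = (683 − 355) / 2.8074 = 116.836 ms/bit.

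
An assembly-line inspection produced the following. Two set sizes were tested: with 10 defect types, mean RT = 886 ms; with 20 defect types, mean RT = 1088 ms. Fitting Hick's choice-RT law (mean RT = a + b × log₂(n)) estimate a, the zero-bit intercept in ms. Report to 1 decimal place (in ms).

215.0 ms

The slope on a log₂ axis is (1088 − 886) / (4.3219 − 3.3219) = 202.000 ms/bit.
a = RT₁ − b·log₂ n₁ = 886 − 202.000 × 3.3219 = 214.971 ms.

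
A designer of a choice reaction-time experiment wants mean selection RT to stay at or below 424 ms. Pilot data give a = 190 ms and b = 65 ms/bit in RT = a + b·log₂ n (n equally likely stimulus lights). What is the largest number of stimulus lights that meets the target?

12

Information budget: (424 − 190)/65 = 3.6000 bits, so n ≤ 2^3.6000 = 12.126 → at most 12.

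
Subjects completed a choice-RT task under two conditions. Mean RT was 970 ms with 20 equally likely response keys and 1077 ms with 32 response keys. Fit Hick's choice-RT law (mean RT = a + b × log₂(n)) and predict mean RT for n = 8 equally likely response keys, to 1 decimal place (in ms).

761.4 ms

RT is linear in log₂ n, so two points fix the line:
  b = (1077 − 970) / (log₂ 32 − log₂ 20) = 107 / (5 − 4.3219) = 157.800 ms/bit
  a = 970 − 157.800 × 4.3219 = 287.998 ms
Then RT(8) = 287.998 + 157.800 × log₂ 8 = 287.998 + 157.800 × 3 ≈ 761.399 ms.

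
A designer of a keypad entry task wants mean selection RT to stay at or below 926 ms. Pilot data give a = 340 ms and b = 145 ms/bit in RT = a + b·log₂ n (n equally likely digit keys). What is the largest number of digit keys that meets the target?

16

145·log₂ n ≤ 926 − 340 = 586, giving log₂ n ≤ 4.0414 and n ≤ 16.466. The largest whole number is 16.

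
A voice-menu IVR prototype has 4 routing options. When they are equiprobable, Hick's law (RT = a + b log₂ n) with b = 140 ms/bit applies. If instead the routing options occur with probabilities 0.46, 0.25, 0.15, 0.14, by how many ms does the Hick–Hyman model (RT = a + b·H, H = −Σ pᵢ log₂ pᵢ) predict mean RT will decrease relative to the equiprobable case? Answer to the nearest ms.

Equiprobable entropy H₀ = log₂ 4 = 2.0000 bits.
Skewed entropy H = −Σ pᵢ log₂ pᵢ = 1.8230 bits.
ΔRT = b·(H₀ − H) = 140 × 0.1770 = 24.78 ms.

25 ms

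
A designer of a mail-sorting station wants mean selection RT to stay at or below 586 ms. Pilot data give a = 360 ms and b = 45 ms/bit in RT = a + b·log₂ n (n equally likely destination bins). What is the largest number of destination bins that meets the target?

Information budget: (586 − 360)/45 = 5.0222 bits, so n ≤ 2^5.0222 = 32.497 → at most 32.

32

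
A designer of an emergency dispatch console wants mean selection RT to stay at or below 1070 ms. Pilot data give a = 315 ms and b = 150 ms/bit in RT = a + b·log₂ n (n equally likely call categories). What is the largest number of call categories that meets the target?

32

Information budget: (1070 − 315)/150 = 5.0333 bits, so n ≤ 2^5.0333 = 32.748 → at most 32.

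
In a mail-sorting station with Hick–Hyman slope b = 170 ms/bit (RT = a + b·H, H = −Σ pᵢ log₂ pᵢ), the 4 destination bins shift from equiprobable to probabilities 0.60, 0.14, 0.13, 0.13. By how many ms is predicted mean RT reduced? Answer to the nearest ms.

The RT saving is b·ΔH. Equiprobable H₀ = log₂(4) = 2.0000 bits; with the given probabilities H = 1.6046 bits.
b·(H₀ − H) = 170 × (2.0000 − 1.6046) = 67.22 ms.

67 ms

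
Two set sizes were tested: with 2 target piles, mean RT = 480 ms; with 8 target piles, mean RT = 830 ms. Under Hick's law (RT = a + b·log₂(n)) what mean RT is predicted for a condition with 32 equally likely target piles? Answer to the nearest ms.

1180 ms

RT is linear in log₂ n, so two points fix the line:
  b = (830 − 480) / (log₂ 8 − log₂ 2) = 350 / (3 − 1) = 175 ms/bit
  a = 480 − 175 × 1 = 305 ms
Then RT(32) = 305 + 175 × log₂ 32 = 305 + 175 × 5 ≈ 1180.000 ms.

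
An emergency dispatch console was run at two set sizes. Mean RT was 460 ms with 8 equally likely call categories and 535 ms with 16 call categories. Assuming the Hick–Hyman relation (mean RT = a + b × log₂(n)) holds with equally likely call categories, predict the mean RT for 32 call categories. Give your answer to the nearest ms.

610 ms

Solve the two-equation system in a and b:
  b = (535 − 460) / (log₂ 16 − log₂ 8) = 75 / (4 − 3) = 75 ms/bit
  a = 460 − 75 × 3 = 235 ms
Then RT(32) = 235 + 75 × log₂ 32 = 235 + 75 × 5 ≈ 610.000 ms.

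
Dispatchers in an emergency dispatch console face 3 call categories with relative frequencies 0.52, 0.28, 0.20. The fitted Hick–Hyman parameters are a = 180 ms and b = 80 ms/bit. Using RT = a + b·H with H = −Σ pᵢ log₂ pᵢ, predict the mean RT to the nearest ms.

298 ms

H = 0.52·log₂(1/0.52) + 0.28·log₂(1/0.28) + 0.20·log₂(1/0.20) = 1.4692 bits.
RT = 180 + 80 × 1.4692 = 297.53 ms.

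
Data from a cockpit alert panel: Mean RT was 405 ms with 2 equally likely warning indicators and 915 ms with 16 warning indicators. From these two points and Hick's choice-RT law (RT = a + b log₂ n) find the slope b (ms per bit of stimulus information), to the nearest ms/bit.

170 ms/bit

Slope: b = (915 − 405) / (log₂ 16 − log₂ 2) = 510/3.0000 = 170 ms/bit.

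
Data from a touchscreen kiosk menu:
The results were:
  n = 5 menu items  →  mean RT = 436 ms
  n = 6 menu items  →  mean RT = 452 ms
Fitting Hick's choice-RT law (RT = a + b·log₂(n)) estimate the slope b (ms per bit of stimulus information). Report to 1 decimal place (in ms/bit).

Slope: b = (452 − 436) / (log₂ 6 − log₂ 5) = 16/0.2630 = 60.829 ms/bit.

60.8 ms/bit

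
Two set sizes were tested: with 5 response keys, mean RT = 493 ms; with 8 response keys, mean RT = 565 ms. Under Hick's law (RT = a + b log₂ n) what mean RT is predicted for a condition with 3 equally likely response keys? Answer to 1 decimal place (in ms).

Fit slope and intercept:
  b = (565 − 493) / (log₂ 8 − log₂ 5) = 72 / (3 − 2.3219) = 106.183 ms/bit
  a = 493 − 106.183 × 2.3219 = 246.450 ms
Then RT(3) = 246.450 + 106.183 × log₂ 3 = 246.450 + 106.183 × 1.5850 ≈ 414.746 ms.

414.7 ms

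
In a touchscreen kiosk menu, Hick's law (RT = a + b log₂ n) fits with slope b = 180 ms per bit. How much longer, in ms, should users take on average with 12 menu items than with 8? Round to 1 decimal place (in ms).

105.3 ms

The intercept a cancels: ΔRT = b·(log₂ n₂ − log₂ n₁) = b·log₂(n₂/n₁).
log₂(12) − log₂(8) = 3.5850 − 3 = 0.5850.
ΔRT = 180 × 0.5850 = 105.293 ms.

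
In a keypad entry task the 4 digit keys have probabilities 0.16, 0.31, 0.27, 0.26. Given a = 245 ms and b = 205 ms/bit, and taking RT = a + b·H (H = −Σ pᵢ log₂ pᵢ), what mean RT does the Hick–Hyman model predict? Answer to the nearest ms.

647 ms

Entropy contributions −pᵢ log₂ pᵢ: 0.4230, 0.5238, 0.5100, 0.5053; sum H = 1.9621 bits.
RT = a + bH = 245 + 205·1.9621 = 647.23 ms.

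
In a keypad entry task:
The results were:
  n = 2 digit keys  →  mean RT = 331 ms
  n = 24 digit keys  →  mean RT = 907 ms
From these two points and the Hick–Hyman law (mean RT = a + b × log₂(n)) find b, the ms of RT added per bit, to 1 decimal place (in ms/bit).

160.7 ms/bit

Slope: b = (907 − 331) / (log₂ 24 − log₂ 2) = 576/3.5850 = 160.671 ms/bit.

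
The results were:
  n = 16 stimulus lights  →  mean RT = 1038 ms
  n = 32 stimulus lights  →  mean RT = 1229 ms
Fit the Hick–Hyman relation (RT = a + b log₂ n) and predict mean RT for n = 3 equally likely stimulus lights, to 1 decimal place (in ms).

576.7 ms

Fit slope and intercept:
  b = (1229 − 1038) / (log₂ 32 − log₂ 16) = 191 / (5 − 4) = 191.000 ms/bit
  a = 1038 − 191.000 × 4 = 274.000 ms
Then RT(3) = 274.000 + 191.000 × log₂ 3 = 274.000 + 191.000 × 1.5850 ≈ 576.728 ms.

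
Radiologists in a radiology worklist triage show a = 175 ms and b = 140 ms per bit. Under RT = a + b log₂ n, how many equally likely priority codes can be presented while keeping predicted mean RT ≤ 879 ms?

Information budget: (879 − 175)/140 = 5.0286 bits, so n ≤ 2^5.0286 = 32.640 → at most 32.

32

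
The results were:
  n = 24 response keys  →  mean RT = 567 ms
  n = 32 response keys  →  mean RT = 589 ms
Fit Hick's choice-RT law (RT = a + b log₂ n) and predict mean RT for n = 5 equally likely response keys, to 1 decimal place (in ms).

447.0 ms

Fit slope and intercept:
  b = (589 − 567) / (log₂ 32 − log₂ 24) = 22 / (5 − 4.5850) = 53.007 ms/bit
  a = 567 − 53.007 × 4.5850 = 323.964 ms
Then RT(5) = 323.964 + 53.007 × log₂ 5 = 323.964 + 53.007 × 2.3219 ≈ 447.043 ms.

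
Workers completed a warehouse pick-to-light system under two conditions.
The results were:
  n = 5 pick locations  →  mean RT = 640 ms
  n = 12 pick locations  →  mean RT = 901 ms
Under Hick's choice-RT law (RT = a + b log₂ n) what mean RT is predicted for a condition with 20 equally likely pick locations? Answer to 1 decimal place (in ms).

1053.3 ms

Solve the two-equation system in a and b:
  b = (901 − 640) / (log₂ 12 − log₂ 5) = 261 / (3.5850 − 2.3219) = 206.645 ms/bit
  a = 640 − 206.645 × 2.3219 = 160.185 ms
Then RT(20) = 160.185 + 206.645 × log₂ 20 = 160.185 + 206.645 × 4.3219 ≈ 1053.290 ms.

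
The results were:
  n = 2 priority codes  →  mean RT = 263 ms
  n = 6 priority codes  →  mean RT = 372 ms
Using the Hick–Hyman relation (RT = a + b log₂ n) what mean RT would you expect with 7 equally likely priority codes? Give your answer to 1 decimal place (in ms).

387.3 ms

With log₂ n on the abscissa the relation is linear; from the two conditions:
  b = (372 − 263) / (log₂ 6 − log₂ 2) = 109 / (2.5850 − 1) = 68.771 ms/bit
  a = 263 − 68.771 × 1 = 194.229 ms
Then RT(7) = 194.229 + 68.771 × log₂ 7 = 194.229 + 68.771 × 2.8074 ≈ 387.294 ms.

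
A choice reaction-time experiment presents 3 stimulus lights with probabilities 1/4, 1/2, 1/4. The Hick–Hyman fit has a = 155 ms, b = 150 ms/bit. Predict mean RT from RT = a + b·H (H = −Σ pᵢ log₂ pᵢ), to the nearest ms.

Each term −pᵢ log₂ pᵢ: 0.25·2 + 0.5·1 + 0.25·2; summed, H = 1.500 bits.
Mean RT = a + bH = 155 + 150·1.500 = 380.00 ms.

380 ms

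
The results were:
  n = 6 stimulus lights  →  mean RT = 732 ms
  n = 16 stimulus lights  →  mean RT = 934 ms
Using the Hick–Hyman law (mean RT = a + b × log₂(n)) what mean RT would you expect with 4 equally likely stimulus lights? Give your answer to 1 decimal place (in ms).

648.5 ms

Solve the two-equation system in a and b:
  b = (934 − 732) / (log₂ 16 − log₂ 6) = 202 / (4 − 2.5850) = 142.752 ms/bit
  a = 732 − 142.752 × 2.5850 = 362.990 ms
Then RT(4) = 362.990 + 142.752 × log₂ 4 = 362.990 + 142.752 × 2 ≈ 648.495 ms.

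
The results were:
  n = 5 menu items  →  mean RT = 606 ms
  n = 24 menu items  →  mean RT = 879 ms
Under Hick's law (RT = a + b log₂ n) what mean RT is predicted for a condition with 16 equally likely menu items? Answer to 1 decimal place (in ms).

808.4 ms

RT is linear in log₂ n, so two points fix the line:
  b = (879 − 606) / (log₂ 24 − log₂ 5) = 273 / (4.5850 − 2.3219) = 120.634 ms/bit
  a = 606 − 120.634 × 2.3219 = 325.895 ms
Then RT(16) = 325.895 + 120.634 × log₂ 16 = 325.895 + 120.634 × 4 ≈ 808.433 ms.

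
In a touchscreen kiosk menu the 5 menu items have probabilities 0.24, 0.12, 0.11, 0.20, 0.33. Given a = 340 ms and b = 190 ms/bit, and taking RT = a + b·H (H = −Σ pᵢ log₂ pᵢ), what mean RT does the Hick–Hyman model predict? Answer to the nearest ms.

759 ms

Entropy contributions −pᵢ log₂ pᵢ: 0.4941, 0.3671, 0.3503, 0.4644, 0.5278; sum H = 2.2037 bits.
RT = a + bH = 340 + 190·2.2037 = 758.70 ms.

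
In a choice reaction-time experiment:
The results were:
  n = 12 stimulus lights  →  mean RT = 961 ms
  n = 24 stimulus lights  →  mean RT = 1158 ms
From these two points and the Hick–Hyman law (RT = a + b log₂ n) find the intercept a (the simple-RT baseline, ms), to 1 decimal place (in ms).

254.8 ms

Slope: b = (1158 − 961) / (log₂ 24 − log₂ 12) = 197/1.0000 = 197.000 ms/bit.
Intercept: a = 961 − 197.000·log₂(12) = 254.762 ms.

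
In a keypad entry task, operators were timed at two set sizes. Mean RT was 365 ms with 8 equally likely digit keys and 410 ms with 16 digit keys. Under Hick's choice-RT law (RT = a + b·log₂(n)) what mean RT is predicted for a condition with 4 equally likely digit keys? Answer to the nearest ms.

With log₂ n on the abscissa the relation is linear; from the two conditions:
  b = (410 − 365) / (log₂ 16 − log₂ 8) = 45 / (4 − 3) = 45 ms/bit
  a = 365 − 45 × 3 = 230 ms
Then RT(4) = 230 + 45 × log₂ 4 = 230 + 45 × 2 ≈ 320.000 ms.

320 ms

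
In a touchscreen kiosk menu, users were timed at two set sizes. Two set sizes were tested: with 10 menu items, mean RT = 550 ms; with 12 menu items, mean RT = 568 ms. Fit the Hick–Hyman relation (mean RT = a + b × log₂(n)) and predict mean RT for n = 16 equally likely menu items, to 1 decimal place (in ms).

With log₂ n on the abscissa the relation is linear; from the two conditions:
  b = (568 − 550) / (log₂ 12 − log₂ 10) = 18 / (3.5850 − 3.3219) = 68.432 ms/bit
  a = 550 − 68.432 × 3.3219 = 322.673 ms
Then RT(16) = 322.673 + 68.432 × log₂ 16 = 322.673 + 68.432 × 4 ≈ 596.402 ms.

596.4 ms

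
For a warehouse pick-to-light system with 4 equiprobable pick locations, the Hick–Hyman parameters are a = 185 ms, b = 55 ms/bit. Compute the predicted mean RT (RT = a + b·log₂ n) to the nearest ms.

295 ms

log₂(4) = 2 bits, so RT = 185 + 55 × 2 ≈ 295.000 ms.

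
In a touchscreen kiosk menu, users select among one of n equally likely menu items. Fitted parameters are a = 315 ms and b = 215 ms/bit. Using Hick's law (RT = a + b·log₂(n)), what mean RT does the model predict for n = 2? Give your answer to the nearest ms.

530 ms

log₂(2) = 1 bits, so RT = 315 + 215 × 1 ≈ 530.000 ms.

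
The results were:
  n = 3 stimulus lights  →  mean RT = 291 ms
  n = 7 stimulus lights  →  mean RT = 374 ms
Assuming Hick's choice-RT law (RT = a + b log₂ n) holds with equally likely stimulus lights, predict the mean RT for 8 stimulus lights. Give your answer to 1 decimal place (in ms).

With log₂ n on the abscissa the relation is linear; from the two conditions:
  b = (374 − 291) / (log₂ 7 − log₂ 3) = 83 / (2.8074 − 1.5850) = 67.900 ms/bit
  a = 291 − 67.900 × 1.5850 = 183.382 ms
Then RT(8) = 183.382 + 67.900 × log₂ 8 = 183.382 + 67.900 × 3 ≈ 387.081 ms.

387.1 ms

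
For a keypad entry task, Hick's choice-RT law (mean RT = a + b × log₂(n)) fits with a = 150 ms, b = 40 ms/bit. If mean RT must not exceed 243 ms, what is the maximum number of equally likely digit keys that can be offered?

40·log₂ n ≤ 243 − 150 = 93, giving log₂ n ≤ 2.3250 and n ≤ 5.011. The largest whole number is 5.

5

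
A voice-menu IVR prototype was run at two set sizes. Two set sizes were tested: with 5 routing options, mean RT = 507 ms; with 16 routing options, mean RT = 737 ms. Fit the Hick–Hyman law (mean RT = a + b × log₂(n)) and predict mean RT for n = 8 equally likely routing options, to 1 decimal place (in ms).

599.9 ms

Fit slope and intercept:
  b = (737 − 507) / (log₂ 16 − log₂ 5) = 230 / (4 − 2.3219) = 137.062 ms/bit
  a = 507 − 137.062 × 2.3219 = 188.752 ms
Then RT(8) = 188.752 + 137.062 × log₂ 8 = 188.752 + 137.062 × 3 ≈ 599.938 ms.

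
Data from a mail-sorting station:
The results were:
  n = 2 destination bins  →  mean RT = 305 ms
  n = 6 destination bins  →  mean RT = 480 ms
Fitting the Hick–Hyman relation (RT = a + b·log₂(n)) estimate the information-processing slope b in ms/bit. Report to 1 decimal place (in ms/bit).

b = (RT₂ − RT₁)/(log₂ n₂ − log₂ n₁) = (480 − 305)/(2.5850 − 1) = 110.413 ms/bit.

110.4 ms/bit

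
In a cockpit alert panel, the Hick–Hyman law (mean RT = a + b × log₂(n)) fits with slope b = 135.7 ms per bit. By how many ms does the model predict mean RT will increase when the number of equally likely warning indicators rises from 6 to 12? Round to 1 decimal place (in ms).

Only the slope matters, since a is common to both: ΔRT = b·log₂(n₂/n₁).
log₂(12) − log₂(6) = log₂(12/6) = log₂(2) = 1.
ΔRT = 135.7 × 1.0000 = 135.700 ms.

135.7 ms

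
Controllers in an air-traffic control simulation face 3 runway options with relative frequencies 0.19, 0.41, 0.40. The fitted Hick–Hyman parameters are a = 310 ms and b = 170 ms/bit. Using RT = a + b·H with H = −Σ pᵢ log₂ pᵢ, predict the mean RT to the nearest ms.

567 ms

H = 0.19·log₂(1/0.19) + 0.41·log₂(1/0.41) + 0.40·log₂(1/0.40) = 1.5114 bits.
RT = 310 + 170 × 1.5114 = 566.94 ms.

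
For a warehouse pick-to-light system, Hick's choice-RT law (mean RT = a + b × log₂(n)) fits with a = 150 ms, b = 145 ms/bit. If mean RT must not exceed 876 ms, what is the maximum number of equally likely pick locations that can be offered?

32

Set 150 + 145·log₂ n ≤ 876 → log₂ n ≤ (876 − 150)/145 = 5.0069.
So n ≤ 2^5.0069 = 32.153; the largest integer n is 32.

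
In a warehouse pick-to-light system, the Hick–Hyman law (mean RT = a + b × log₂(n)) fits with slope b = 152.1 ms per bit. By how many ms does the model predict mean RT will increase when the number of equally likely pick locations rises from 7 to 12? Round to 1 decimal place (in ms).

118.3 ms

The intercept a cancels: ΔRT = b·(log₂ n₂ − log₂ n₁) = b·log₂(n₂/n₁).
log₂(12) − log₂(7) = 3.5850 − 2.8074 = 0.7776.
ΔRT = 152.1 × 0.7776 = 118.274 ms.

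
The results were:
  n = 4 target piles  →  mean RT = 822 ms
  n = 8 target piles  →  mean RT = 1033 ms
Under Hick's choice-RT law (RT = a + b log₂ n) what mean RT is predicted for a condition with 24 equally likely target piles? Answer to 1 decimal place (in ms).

With log₂ n on the abscissa the relation is linear; from the two conditions:
  b = (1033 − 822) / (log₂ 8 − log₂ 4) = 211 / (3 − 2) = 211.000 ms/bit
  a = 822 − 211.000 × 2 = 400.000 ms
Then RT(24) = 400.000 + 211.000 × log₂ 24 = 400.000 + 211.000 × 4.5850 ≈ 1367.427 ms.

1367.4 ms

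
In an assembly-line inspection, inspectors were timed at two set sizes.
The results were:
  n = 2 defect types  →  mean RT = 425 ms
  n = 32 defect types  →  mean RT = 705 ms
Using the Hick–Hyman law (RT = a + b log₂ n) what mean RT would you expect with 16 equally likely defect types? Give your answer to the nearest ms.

Solve the two-equation system in a and b:
  b = (705 − 425) / (log₂ 32 − log₂ 2) = 280 / (5 − 1) = 70 ms/bit
  a = 425 − 70 × 1 = 355 ms
Then RT(16) = 355 + 70 × log₂ 16 = 355 + 70 × 4 ≈ 635.000 ms.

635 ms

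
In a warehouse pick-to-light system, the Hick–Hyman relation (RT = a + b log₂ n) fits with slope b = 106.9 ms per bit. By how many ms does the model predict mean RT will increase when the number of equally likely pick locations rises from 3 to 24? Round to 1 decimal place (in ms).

320.7 ms

Only the slope matters, since a is common to both: ΔRT = b·log₂(n₂/n₁).
log₂(24) − log₂(3) = log₂(24/3) = log₂(8) = 3.
ΔRT = 106.9 × 3.0000 = 320.700 ms.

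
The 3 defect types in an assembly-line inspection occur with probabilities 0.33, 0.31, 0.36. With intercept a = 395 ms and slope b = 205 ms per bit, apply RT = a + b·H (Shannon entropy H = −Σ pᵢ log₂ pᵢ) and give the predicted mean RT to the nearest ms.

H = 0.33·log₂(1/0.33) + 0.31·log₂(1/0.31) + 0.36·log₂(1/0.36) = 1.5822 bits.
RT = 395 + 205 × 1.5822 = 719.36 ms.

719 ms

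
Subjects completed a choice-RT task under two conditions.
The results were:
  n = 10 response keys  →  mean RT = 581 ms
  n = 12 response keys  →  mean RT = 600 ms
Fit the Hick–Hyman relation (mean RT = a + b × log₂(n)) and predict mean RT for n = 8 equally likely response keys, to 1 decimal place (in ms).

Solve the two-equation system in a and b:
  b = (600 − 581) / (log₂ 12 − log₂ 10) = 19 / (3.5850 − 3.3219) = 72.234 ms/bit
  a = 581 − 72.234 × 3.3219 = 341.044 ms
Then RT(8) = 341.044 + 72.234 × log₂ 8 = 341.044 + 72.234 × 3 ≈ 557.746 ms.

557.7 ms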